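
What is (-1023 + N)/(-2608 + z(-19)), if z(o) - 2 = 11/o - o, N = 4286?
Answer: -61997/49164 ≈ -1.2610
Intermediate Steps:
z(o) = 2 - o + 11/o (z(o) = 2 + (11/o - o) = 2 + (-o + 11/o) = 2 - o + 11/o)
(-1023 + N)/(-2608 + z(-19)) = (-1023 + 4286)/(-2608 + (2 - 1*(-19) + 11/(-19))) = 3263/(-2608 + (2 + 19 + 11*(-1/19))) = 3263/(-2608 + (2 + 19 - 11/19)) = 3263/(-2608 + 388/19) = 3263/(-49164/19) = 3263*(-19/49164) = -61997/49164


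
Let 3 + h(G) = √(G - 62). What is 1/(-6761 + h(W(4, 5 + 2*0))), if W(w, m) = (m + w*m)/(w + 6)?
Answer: -13528/91503511 - I*√238/91503511 ≈ -0.00014784 - 1.686e-7*I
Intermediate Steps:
W(w, m) = (m + m*w)/(6 + w)
h(G) = -3 + √(-62 + G) (h(G) = -3 + √(G - 62) = -3 + √(-62 + G))
1/(-6761 + h(W(4, 5 + 2*0))) = 1/(-6761 + (-3 + √(-62 + (5 + 2*0)*(1 + 4)/(6 + 4)))) = 1/(-6761 + (-3 + √(-62 + (5 + 0)*5/10))) = 1/(-6761 + (-3 + √(-62 + 5*(⅒)*5))) = 1/(-6761 + (-3 + √(-62 + 5/2))) = 1/(-6761 + (-3 + √(-119/2))) = 1/(-6761 + (-3 + I*√238/2)) = 1/(-6764 + I*√238/2)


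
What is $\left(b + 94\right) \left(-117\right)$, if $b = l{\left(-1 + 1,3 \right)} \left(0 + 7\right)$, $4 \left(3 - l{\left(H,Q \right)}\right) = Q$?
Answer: $- \frac{51363}{4} \approx -12841.0$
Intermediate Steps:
$l{\left(H,Q \right)} = 3 - \frac{Q}{4}$
$b = \frac{63}{4}$ ($b = \left(3 - \frac{3}{4}\right) \left(0 + 7\right) = \left(3 - \frac{3}{4}\right) 7 = \frac{9}{4} \cdot 7 = \frac{63}{4} \approx 15.75$)
$\left(b + 94\right) \left(-117\right) = \left(\frac{63}{4} + 94\right) \left(-117\right) = \frac{439}{4} \left(-117\right) = - \frac{51363}{4}$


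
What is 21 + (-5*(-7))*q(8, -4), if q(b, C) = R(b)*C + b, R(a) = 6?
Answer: -539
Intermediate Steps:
q(b, C) = b + 6*C (q(b, C) = 6*C + b = b + 6*C)
21 + (-5*(-7))*q(8, -4) = 21 + (-5*(-7))*(8 + 6*(-4)) = 21 + 35*(8 - 24) = 21 + 35*(-16) = 21 - 560 = -539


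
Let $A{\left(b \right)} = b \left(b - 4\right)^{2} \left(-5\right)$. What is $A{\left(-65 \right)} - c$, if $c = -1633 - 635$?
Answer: $1549593$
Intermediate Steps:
$c = -2268$ ($c = -1633 - 635 = -2268$)
$A{\left(b \right)} = - 5 b \left(-4 + b\right)^{2}$ ($A{\left(b \right)} = b \left(-4 + b\right)^{2} \left(-5\right) = - 5 b \left(-4 + b\right)^{2}$)
$A{\left(-65 \right)} - c = \left(-5\right) \left(-65\right) \left(-4 - 65\right)^{2} - -2268 = \left(-5\right) \left(-65\right) \left(-69\right)^{2} + 2268 = \left(-5\right) \left(-65\right) 4761 + 2268 = 1547325 + 2268 = 1549593$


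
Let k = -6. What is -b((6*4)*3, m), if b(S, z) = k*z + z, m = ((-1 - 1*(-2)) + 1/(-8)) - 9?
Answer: -325/8 ≈ -40.625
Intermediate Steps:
m = -65/8 (m = ((-1 + 2) - 1/8) - 9 = (1 - 1/8) - 9 = 7/8 - 9 = -65/8 ≈ -8.1250)
b(S, z) = -5*z (b(S, z) = -6*z + z = -5*z)
-b((6*4)*3, m) = -(-5)*(-65)/8 = -1*325/8 = -325/8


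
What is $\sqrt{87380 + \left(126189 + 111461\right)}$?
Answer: $\sqrt{325030} \approx 570.11$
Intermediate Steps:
$\sqrt{87380 + \left(126189 + 111461\right)} = \sqrt{87380 + 237650} = \sqrt{325030}$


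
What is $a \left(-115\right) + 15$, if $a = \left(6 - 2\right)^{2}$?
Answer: $-1825$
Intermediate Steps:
$a = 16$ ($a = 4^{2} = 16$)
$a \left(-115\right) + 15 = 16 \left(-115\right) + 15 = -1840 + 15 = -1825$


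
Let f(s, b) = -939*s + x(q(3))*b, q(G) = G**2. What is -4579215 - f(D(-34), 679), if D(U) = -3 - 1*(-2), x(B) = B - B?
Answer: -4580154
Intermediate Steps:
x(B) = 0
D(U) = -1 (D(U) = -3 + 2 = -1)
f(s, b) = -939*s (f(s, b) = -939*s + 0*b = -939*s + 0 = -939*s)
-4579215 - f(D(-34), 679) = -4579215 - (-939)*(-1) = -4579215 - 1*939 = -4579215 - 939 = -4580154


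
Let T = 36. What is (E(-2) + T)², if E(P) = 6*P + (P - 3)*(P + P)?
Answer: 1936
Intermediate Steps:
E(P) = 6*P + 2*P*(-3 + P) (E(P) = 6*P + (-3 + P)*(2*P) = 6*P + 2*P*(-3 + P))
(E(-2) + T)² = (2*(-2)² + 36)² = (2*4 + 36)² = (8 + 36)² = 44² = 1936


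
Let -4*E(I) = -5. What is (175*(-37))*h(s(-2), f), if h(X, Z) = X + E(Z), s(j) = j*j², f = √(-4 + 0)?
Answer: 174825/4 ≈ 43706.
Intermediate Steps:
E(I) = 5/4 (E(I) = -¼*(-5) = 5/4)
f = 2*I (f = √(-4) = 2*I ≈ 2.0*I)
s(j) = j³
h(X, Z) = 5/4 + X (h(X, Z) = X + 5/4 = 5/4 + X)
(175*(-37))*h(s(-2), f) = (175*(-37))*(5/4 + (-2)³) = -6475*(5/4 - 8) = -6475*(-27/4) = 174825/4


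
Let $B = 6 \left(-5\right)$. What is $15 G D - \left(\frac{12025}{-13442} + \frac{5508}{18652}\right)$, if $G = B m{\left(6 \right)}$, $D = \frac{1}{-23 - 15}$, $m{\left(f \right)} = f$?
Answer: $\frac{6563981383}{91609298} \approx 71.652$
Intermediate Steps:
$D = - \frac{1}{38}$ ($D = \frac{1}{-38} = - \frac{1}{38} \approx -0.026316$)
$B = -30$
$G = -180$ ($G = \left(-30\right) 6 = -180$)
$15 G D - \left(\frac{12025}{-13442} + \frac{5508}{18652}\right) = 15 \left(-180\right) \left(- \frac{1}{38}\right) - \left(\frac{12025}{-13442} + \frac{5508}{18652}\right) = \left(-2700\right) \left(- \frac{1}{38}\right) - \left(12025 \left(- \frac{1}{13442}\right) + 5508 \cdot \frac{1}{18652}\right) = \frac{1350}{19} - \left(- \frac{925}{1034} + \frac{1377}{4663}\right) = \frac{1350}{19} - - \frac{2889457}{4821542} = \frac{1350}{19} + \frac{2889457}{4821542} = \frac{6563981383}{91609298}$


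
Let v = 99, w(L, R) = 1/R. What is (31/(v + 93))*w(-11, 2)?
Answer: 31/384 ≈ 0.080729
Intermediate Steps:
(31/(v + 93))*w(-11, 2) = (31/(99 + 93))/2 = (31/192)*(½) = 31/384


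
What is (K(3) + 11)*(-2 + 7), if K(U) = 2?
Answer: 65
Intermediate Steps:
(K(3) + 11)*(-2 + 7) = (2 + 11)*(-2 + 7) = 13*5 = 65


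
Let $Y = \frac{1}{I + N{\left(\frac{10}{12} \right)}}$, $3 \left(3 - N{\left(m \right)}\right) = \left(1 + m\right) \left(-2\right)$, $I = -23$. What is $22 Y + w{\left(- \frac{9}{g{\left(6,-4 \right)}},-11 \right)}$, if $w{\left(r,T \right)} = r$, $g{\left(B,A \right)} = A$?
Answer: $\frac{729}{676} \approx 1.0784$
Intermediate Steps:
$N{\left(m \right)} = \frac{11}{3} + \frac{2 m}{3}$ ($N{\left(m \right)} = 3 - \frac{\left(1 + m\right) \left(-2\right)}{3} = 3 - \frac{-2 - 2 m}{3} = 3 + \left(\frac{2}{3} + \frac{2 m}{3}\right) = \frac{11}{3} + \frac{2 m}{3}$)
$Y = - \frac{9}{169}$ ($Y = \frac{1}{-23 + \left(\frac{11}{3} + \frac{2 \cdot \frac{10}{12}}{3}\right)} = \frac{1}{-23 + \left(\frac{11}{3} + \frac{2 \cdot 10 \cdot \frac{1}{12}}{3}\right)} = \frac{1}{-23 + \left(\frac{11}{3} + \frac{2}{3} \cdot \frac{5}{6}\right)} = \frac{1}{-23 + \left(\frac{11}{3} + \frac{5}{9}\right)} = \frac{1}{-23 + \frac{38}{9}} = \frac{1}{- \frac{169}{9}} = - \frac{9}{169} \approx -0.053254$)
$22 Y + w{\left(- \frac{9}{g{\left(6,-4 \right)}},-11 \right)} = 22 \left(- \frac{9}{169}\right) - \frac{9}{-4} = - \frac{198}{169} - - \frac{9}{4} = - \frac{198}{169} + \frac{9}{4} = \frac{729}{676}$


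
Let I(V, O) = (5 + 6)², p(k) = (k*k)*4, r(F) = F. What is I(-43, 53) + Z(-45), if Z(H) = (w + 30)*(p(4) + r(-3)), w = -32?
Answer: -1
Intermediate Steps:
p(k) = 4*k² (p(k) = k²*4 = 4*k²)
I(V, O) = 121 (I(V, O) = 11² = 121)
Z(H) = -122 (Z(H) = (-32 + 30)*(4*4² - 3) = -2*(4*16 - 3) = -2*(64 - 3) = -2*61 = -122)
I(-43, 53) + Z(-45) = 121 - 122 = -1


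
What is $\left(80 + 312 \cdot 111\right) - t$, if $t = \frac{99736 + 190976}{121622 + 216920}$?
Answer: $\frac{5875589596}{169271} \approx 34711.0$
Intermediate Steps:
$t = \frac{145356}{169271}$ ($t = \frac{290712}{338542} = 290712 \cdot \frac{1}{338542} = \frac{145356}{169271} \approx 0.85872$)
$\left(80 + 312 \cdot 111\right) - t = \left(80 + 312 \cdot 111\right) - \frac{145356}{169271} = \left(80 + 34632\right) - \frac{145356}{169271} = 34712 - \frac{145356}{169271} = \frac{5875589596}{169271}$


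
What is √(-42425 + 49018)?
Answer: √6593 ≈ 81.197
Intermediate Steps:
√(-42425 + 49018) = √6593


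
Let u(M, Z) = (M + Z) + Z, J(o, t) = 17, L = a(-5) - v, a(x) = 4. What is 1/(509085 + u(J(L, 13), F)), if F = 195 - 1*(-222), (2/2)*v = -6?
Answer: 1/509936 ≈ 1.9610e-6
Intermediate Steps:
v = -6
F = 417 (F = 195 + 222 = 417)
L = 10 (L = 4 - 1*(-6) = 4 + 6 = 10)
u(M, Z) = M + 2*Z
1/(509085 + u(J(L, 13), F)) = 1/(509085 + (17 + 2*417)) = 1/(509085 + (17 + 834)) = 1/(509085 + 851) = 1/509936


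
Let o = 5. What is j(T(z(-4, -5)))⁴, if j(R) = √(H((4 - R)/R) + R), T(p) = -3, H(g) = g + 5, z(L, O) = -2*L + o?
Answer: ⅑ ≈ 0.11111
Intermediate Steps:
z(L, O) = 5 - 2*L (z(L, O) = -2*L + 5 = 5 - 2*L)
H(g) = 5 + g
j(R) = √(5 + R + (4 - R)/R) (j(R) = √((5 + (4 - R)/R) + R) = √(5 + R + (4 - R)/R))
j(T(z(-4, -5)))⁴ = (√(4 - 3 + 4/(-3)))⁴ = (√(4 - 3 + 4*(-⅓)))⁴ = (√(4 - 3 - 4/3))⁴ = (√(-⅓))⁴ = (I*√3/3)⁴ = ⅑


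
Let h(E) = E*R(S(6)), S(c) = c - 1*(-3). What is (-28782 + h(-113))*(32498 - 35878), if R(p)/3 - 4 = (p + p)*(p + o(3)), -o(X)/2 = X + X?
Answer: 39992160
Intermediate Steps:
S(c) = 3 + c (S(c) = c + 3 = 3 + c)
o(X) = -4*X (o(X) = -2*(X + X) = -4*X)
R(p) = 12 + 6*p*(-12 + p) (R(p) = 12 + 3*((p + p)*(p - 4*3)) = 12 + 3*((2*p)*(p - 12)) = 12 + 3*((2*p)*(-12 + p)) = 12 + 3*(2*p*(-12 + p)) = 12 + 6*p*(-12 + p))
h(E) = -150*E (h(E) = E*(12 - 72*(3 + 6) + 6*(3 + 6)**2) = E*(12 - 72*9 + 6*9**2) = E*(12 - 648 + 6*81) = E*(12 - 648 + 486) = E*(-150) = -150*E)
(-28782 + h(-113))*(32498 - 35878) = (-28782 - 150*(-113))*(32498 - 35878) = (-28782 + 16950)*(-3380) = -11832*(-3380) = 39992160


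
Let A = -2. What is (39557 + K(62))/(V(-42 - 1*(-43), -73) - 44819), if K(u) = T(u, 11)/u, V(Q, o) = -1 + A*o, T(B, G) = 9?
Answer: -2452543/2769788 ≈ -0.88546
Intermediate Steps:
V(Q, o) = -1 - 2*o
K(u) = 9/u
(39557 + K(62))/(V(-42 - 1*(-43), -73) - 44819) = (39557 + 9/62)/((-1 - 2*(-73)) - 44819) = (39557 + 9*(1/62))/((-1 + 146) - 44819) = (39557 + 9/62)/(145 - 44819) = (2452543/62)/(-44674) = (2452543/62)*(-1/44674) = -2452543/2769788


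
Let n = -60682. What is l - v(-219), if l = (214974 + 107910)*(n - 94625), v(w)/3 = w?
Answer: -50146144731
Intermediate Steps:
v(w) = 3*w
l = -50146145388 (l = (214974 + 107910)*(-60682 - 94625) = 322884*(-155307) = -50146145388)
l - v(-219) = -50146145388 - 3*(-219) = -50146145388 - 1*(-657) = -50146145388 + 657 = -50146144731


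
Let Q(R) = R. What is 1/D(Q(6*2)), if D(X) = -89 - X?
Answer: -1/101 ≈ -0.0099010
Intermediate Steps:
1/D(Q(6*2)) = 1/(-89 - 6*2) = 1/(-89 - 1*12) = 1/(-89 - 12) = 1/(-101) = -1/101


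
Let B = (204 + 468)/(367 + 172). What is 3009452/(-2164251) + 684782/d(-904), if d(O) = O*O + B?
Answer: -37627434051671/68093534874864 ≈ -0.55258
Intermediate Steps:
B = 96/77 (B = 672/539 = 672*(1/539) = 96/77 ≈ 1.2468)
d(O) = 96/77 + O**2 (d(O) = O*O + 96/77 = O**2 + 96/77 = 96/77 + O**2)
3009452/(-2164251) + 684782/d(-904) = 3009452/(-2164251) + 684782/(96/77 + (-904)**2) = 3009452*(-1/2164251) + 684782/(96/77 + 817216) = -3009452/2164251 + 684782/(62925728/77) = -3009452/2164251 + 684782*(77/62925728) = -3009452/2164251 + 26364107/31462864 = -37627434051671/68093534874864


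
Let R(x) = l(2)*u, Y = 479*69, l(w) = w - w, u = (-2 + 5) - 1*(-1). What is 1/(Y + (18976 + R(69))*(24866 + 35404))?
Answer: 1/1143716571 ≈ 8.7434e-10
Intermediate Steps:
u = 4 (u = 3 + 1 = 4)
l(w) = 0
Y = 33051
R(x) = 0 (R(x) = 0*4 = 0)
1/(Y + (18976 + R(69))*(24866 + 35404)) = 1/(33051 + (18976 + 0)*(24866 + 35404)) = 1/(33051 + 18976*60270) = 1/(33051 + 1143683520) = 1/1143716571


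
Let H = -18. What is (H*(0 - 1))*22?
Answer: 396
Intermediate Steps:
(H*(0 - 1))*22 = -18*(0 - 1)*22 = -18*(-1)*22 = 18*22 = 396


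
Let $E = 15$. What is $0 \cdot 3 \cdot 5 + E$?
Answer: $15$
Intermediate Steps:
$0 \cdot 3 \cdot 5 + E = 0 \cdot 3 \cdot 5 + 15 = 0 \cdot 5 + 15 = 0 + 15 = 15$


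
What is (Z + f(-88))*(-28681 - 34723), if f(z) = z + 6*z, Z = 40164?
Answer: -2507501392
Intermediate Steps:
f(z) = 7*z
(Z + f(-88))*(-28681 - 34723) = (40164 + 7*(-88))*(-28681 - 34723) = (40164 - 616)*(-63404) = 39548*(-63404) = -2507501392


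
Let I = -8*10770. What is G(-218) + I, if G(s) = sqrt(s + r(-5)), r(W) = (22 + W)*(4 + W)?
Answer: -86160 + I*sqrt(235) ≈ -86160.0 + 15.33*I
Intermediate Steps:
r(W) = (4 + W)*(22 + W)
G(s) = sqrt(-17 + s) (G(s) = sqrt(s + (88 + (-5)**2 + 26*(-5))) = sqrt(s + (88 + 25 - 130)) = sqrt(s - 17) = sqrt(-17 + s))
I = -86160
G(-218) + I = sqrt(-17 - 218) - 86160 = sqrt(-235) - 86160 = I*sqrt(235) - 86160 = -86160 + I*sqrt(235)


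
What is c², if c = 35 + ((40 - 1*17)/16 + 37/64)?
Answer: 5612161/4096 ≈ 1370.2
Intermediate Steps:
c = 2369/64 (c = 35 + ((40 - 17)*(1/16) + 37*(1/64)) = 35 + (23*(1/16) + 37/64) = 35 + (23/16 + 37/64) = 35 + 129/64 = 2369/64 ≈ 37.016)
c² = (2369/64)² = 5612161/4096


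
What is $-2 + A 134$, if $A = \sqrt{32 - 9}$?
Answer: $-2 + 134 \sqrt{23} \approx 640.64$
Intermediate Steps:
$A = \sqrt{23} \approx 4.7958$
$-2 + A 134 = -2 + \sqrt{23} \cdot 134 = -2 + 134 \sqrt{23}$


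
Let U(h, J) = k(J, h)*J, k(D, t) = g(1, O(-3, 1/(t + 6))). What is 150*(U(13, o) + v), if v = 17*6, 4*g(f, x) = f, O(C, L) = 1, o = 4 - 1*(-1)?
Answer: 30975/2 ≈ 15488.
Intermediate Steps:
o = 5 (o = 4 + 1 = 5)
g(f, x) = f/4
k(D, t) = ¼ (k(D, t) = (¼)*1 = ¼)
v = 102
U(h, J) = J/4
150*(U(13, o) + v) = 150*((¼)*5 + 102) = 150*(5/4 + 102) = 150*(413/4) = 30975/2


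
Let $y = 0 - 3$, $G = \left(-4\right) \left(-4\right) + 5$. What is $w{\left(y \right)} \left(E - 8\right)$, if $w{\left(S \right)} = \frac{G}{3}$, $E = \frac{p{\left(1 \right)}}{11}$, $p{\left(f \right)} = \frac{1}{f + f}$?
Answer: $- \frac{1225}{22} \approx -55.682$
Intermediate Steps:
$G = 21$ ($G = 16 + 5 = 21$)
$y = -3$ ($y = 0 - 3 = -3$)
$p{\left(f \right)} = \frac{1}{2 f}$
$E = \frac{1}{22}$ ($E = \frac{\frac{1}{2} \cdot 1^{-1}}{11} = \frac{1}{2} \cdot 1 \cdot \frac{1}{11} = \frac{1}{2} \cdot \frac{1}{11} = \frac{1}{22} \approx 0.045455$)
$w{\left(S \right)} = 7$ ($w{\left(S \right)} = \frac{21}{3} = 21 \cdot \frac{1}{3} = 7$)
$w{\left(y \right)} \left(E - 8\right) = 7 \left(\frac{1}{22} - 8\right) = 7 \left(- \frac{175}{22}\right) = - \frac{1225}{22}$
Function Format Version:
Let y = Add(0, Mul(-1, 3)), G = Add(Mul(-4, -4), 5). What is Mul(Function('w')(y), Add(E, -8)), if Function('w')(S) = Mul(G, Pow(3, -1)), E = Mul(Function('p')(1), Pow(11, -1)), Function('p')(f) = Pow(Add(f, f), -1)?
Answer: Rational(-1225, 22) ≈ -55.682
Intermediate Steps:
G = 21 (G = Add(16, 5) = 21)
y = -3 (y = Add(0, -3) = -3)
Function('p')(f) = Mul(Rational(1, 2), Pow(f, -1)) (Function('p')(f) = Pow(Mul(2, f), -1) = Mul(Rational(1, 2), Pow(f, -1)))
E = Rational(1, 22) (E = Mul(Mul(Rational(1, 2), Pow(1, -1)), Pow(11, -1)) = Mul(Mul(Rational(1, 2), 1), Rational(1, 11)) = Mul(Rational(1, 2), Rational(1, 11)) = Rational(1, 22) ≈ 0.045455)
Function('w')(S) = 7 (Function('w')(S) = Mul(21, Pow(3, -1)) = Mul(21, Rational(1, 3)) = 7)
Mul(Function('w')(y), Add(E, -8)) = Mul(7, Add(Rational(1, 22), -8)) = Mul(7, Rational(-175, 22)) = Rational(-1225, 22)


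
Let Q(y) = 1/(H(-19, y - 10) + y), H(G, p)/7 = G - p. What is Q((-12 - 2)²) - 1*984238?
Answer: -1219470883/1239 ≈ -9.8424e+5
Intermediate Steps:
H(G, p) = -7*p + 7*G (H(G, p) = 7*(G - p) = -7*p + 7*G)
Q(y) = 1/(-63 - 6*y) (Q(y) = 1/((-7*(y - 10) + 7*(-19)) + y) = 1/((-7*(-10 + y) - 133) + y) = 1/(((70 - 7*y) - 133) + y) = 1/((-63 - 7*y) + y) = 1/(-63 - 6*y))
Q((-12 - 2)²) - 1*984238 = -1/(63 + 6*(-12 - 2)²) - 1*984238 = -1/(63 + 6*(-14)²) - 984238 = -1/(63 + 6*196) - 984238 = -1/(63 + 1176) - 984238 = -1/1239 - 984238 = -1219470883/1239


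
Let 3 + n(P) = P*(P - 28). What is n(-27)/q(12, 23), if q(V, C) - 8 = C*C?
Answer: 494/179 ≈ 2.7598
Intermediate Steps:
q(V, C) = 8 + C² (q(V, C) = 8 + C*C = 8 + C²)
n(P) = -3 + P*(-28 + P) (n(P) = -3 + P*(P - 28) = -3 + P*(-28 + P))
n(-27)/q(12, 23) = (-3 + (-27)² - 28*(-27))/(8 + 23²) = (-3 + 729 + 756)/(8 + 529) = 1482/537 = 1482*(1/537) = 494/179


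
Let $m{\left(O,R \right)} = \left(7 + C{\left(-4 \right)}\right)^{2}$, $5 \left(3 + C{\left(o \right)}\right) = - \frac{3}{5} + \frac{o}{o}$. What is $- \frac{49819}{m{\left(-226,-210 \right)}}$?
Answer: $- \frac{31136875}{10404} \approx -2992.8$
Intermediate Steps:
$C{\left(o \right)} = - \frac{73}{25}$ ($C{\left(o \right)} = -3 + \frac{- \frac{3}{5} + \frac{o}{o}}{5} = -3 + \frac{\left(-3\right) \frac{1}{5} + 1}{5} = -3 + \frac{- \frac{3}{5} + 1}{5} = -3 + \frac{1}{5} \cdot \frac{2}{5} = -3 + \frac{2}{25} = - \frac{73}{25}$)
$m{\left(O,R \right)} = \frac{10404}{625}$ ($m{\left(O,R \right)} = \left(7 - \frac{73}{25}\right)^{2} = \left(\frac{102}{25}\right)^{2} = \frac{10404}{625}$)
$- \frac{49819}{m{\left(-226,-210 \right)}} = - \frac{49819}{\frac{10404}{625}} = \left(-49819\right) \frac{625}{10404} = - \frac{31136875}{10404}$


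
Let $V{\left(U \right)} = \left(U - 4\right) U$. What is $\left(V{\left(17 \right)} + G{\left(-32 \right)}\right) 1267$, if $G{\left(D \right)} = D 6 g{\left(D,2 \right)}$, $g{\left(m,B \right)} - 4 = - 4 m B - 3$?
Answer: $-62238841$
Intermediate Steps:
$V{\left(U \right)} = U \left(-4 + U\right)$ ($V{\left(U \right)} = \left(-4 + U\right) U = U \left(-4 + U\right)$)
$g{\left(m,B \right)} = 1 - 4 B m$ ($g{\left(m,B \right)} = 4 + \left(- 4 m B - 3\right) = 4 - \left(3 + 4 B m\right) = 1 - 4 B m$)
$G{\left(D \right)} = 6 D \left(1 - 8 D\right)$ ($G{\left(D \right)} = D 6 \left(1 - 8 D\right) = 6 D \left(1 - 8 D\right)$)
$\left(V{\left(17 \right)} + G{\left(-32 \right)}\right) 1267 = \left(17 \left(-4 + 17\right) + 6 \left(-32\right) \left(1 - -256\right)\right) 1267 = \left(17 \cdot 13 + 6 \left(-32\right) \left(1 + 256\right)\right) 1267 = \left(221 + 6 \left(-32\right) 257\right) 1267 = \left(221 - 49344\right) 1267 = \left(-49123\right) 1267 = -62238841$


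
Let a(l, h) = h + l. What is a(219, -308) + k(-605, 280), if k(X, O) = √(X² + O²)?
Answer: -89 + 5*√17777 ≈ 577.65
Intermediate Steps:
k(X, O) = √(O² + X²)
a(219, -308) + k(-605, 280) = (-308 + 219) + √(280² + (-605)²) = -89 + √(78400 + 366025) = -89 + √444425 = -89 + 5*√17777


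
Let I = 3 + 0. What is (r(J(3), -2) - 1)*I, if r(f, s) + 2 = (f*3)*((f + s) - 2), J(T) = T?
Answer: -36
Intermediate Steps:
r(f, s) = -2 + 3*f*(-2 + f + s) (r(f, s) = -2 + (f*3)*((f + s) - 2) = -2 + (3*f)*(-2 + f + s) = -2 + 3*f*(-2 + f + s))
I = 3
(r(J(3), -2) - 1)*I = ((-2 - 6*3 + 3*3² + 3*3*(-2)) - 1)*3 = ((-2 - 18 + 3*9 - 18) - 1)*3 = ((-2 - 18 + 27 - 18) - 1)*3 = (-11 - 1)*3 = -12*3 = -36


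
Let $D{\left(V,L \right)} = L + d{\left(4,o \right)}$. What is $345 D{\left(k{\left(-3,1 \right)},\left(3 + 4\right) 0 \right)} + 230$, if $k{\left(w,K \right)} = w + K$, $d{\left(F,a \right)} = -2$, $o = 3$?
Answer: $-460$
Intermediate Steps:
$k{\left(w,K \right)} = K + w$
$D{\left(V,L \right)} = -2 + L$ ($D{\left(V,L \right)} = L - 2 = -2 + L$)
$345 D{\left(k{\left(-3,1 \right)},\left(3 + 4\right) 0 \right)} + 230 = 345 \left(-2 + \left(3 + 4\right) 0\right) + 230 = 345 \left(-2 + 7 \cdot 0\right) + 230 = 345 \left(-2 + 0\right) + 230 = 345 \left(-2\right) + 230 = -690 + 230 = -460$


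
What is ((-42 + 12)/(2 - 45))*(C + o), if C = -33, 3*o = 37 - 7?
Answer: -690/43 ≈ -16.047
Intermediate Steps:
o = 10 (o = (37 - 7)/3 = (⅓)*30 = 10)
((-42 + 12)/(2 - 45))*(C + o) = ((-42 + 12)/(2 - 45))*(-33 + 10) = -30/(-43)*(-23) = -30*(-1/43)*(-23) = (30/43)*(-23) = -690/43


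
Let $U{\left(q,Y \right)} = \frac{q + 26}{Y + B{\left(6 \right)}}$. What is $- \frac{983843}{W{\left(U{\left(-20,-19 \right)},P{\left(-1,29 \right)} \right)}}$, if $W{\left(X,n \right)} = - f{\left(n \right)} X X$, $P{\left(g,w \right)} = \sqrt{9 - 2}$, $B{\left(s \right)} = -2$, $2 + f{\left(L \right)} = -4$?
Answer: $- \frac{48208307}{24} \approx -2.0087 \cdot 10^{6}$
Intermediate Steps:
$f{\left(L \right)} = -6$ ($f{\left(L \right)} = -2 - 4 = -6$)
$U{\left(q,Y \right)} = \frac{26 + q}{-2 + Y}$ ($U{\left(q,Y \right)} = \frac{q + 26}{Y - 2} = \frac{26 + q}{-2 + Y}$)
$P{\left(g,w \right)} = \sqrt{7}$
$W{\left(X,n \right)} = 6 X^{2}$ ($W{\left(X,n \right)} = - - 6 X X = - \left(-6\right) X^{2} = 6 X^{2}$)
$- \frac{983843}{W{\left(U{\left(-20,-19 \right)},P{\left(-1,29 \right)} \right)}} = - \frac{983843}{6 \left(\frac{26 - 20}{-2 - 19}\right)^{2}} = - \frac{983843}{6 \left(\frac{1}{-21} \cdot 6\right)^{2}} = - \frac{983843}{6 \left(\left(- \frac{1}{21}\right) 6\right)^{2}} = - \frac{983843}{6 \left(- \frac{2}{7}\right)^{2}} = - \frac{983843}{6 \cdot \frac{4}{49}} = - \frac{983843}{\frac{24}{49}} = \left(-983843\right) \frac{49}{24} = - \frac{48208307}{24}$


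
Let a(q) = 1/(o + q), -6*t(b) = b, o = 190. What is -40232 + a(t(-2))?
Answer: -22972469/571 ≈ -40232.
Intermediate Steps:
t(b) = -b/6
a(q) = 1/(190 + q)
-40232 + a(t(-2)) = -40232 + 1/(190 - ⅙*(-2)) = -40232 + 1/(190 + ⅓) = -40232 + 1/(571/3) = -40232 + 3/571 = -22972469/571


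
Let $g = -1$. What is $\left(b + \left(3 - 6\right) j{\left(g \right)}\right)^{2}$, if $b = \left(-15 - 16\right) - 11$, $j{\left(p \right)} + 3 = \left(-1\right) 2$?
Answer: $729$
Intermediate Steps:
$j{\left(p \right)} = -5$ ($j{\left(p \right)} = -3 - 2 = -5$)
$b = -42$ ($b = -31 - 11 = -42$)
$\left(b + \left(3 - 6\right) j{\left(g \right)}\right)^{2} = \left(-42 + \left(3 - 6\right) \left(-5\right)\right)^{2} = \left(-42 - -15\right)^{2} = \left(-42 + 15\right)^{2} = \left(-27\right)^{2} = 729$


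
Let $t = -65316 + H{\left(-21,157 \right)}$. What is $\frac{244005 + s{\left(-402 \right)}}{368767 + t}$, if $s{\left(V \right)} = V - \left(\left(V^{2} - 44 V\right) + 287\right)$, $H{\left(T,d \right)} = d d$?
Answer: $\frac{16006}{82025} \approx 0.19514$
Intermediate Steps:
$H{\left(T,d \right)} = d^{2}$
$t = -40667$ ($t = -65316 + 157^{2} = -65316 + 24649 = -40667$)
$s{\left(V \right)} = -287 - V^{2} + 45 V$ ($s{\left(V \right)} = V - \left(287 + V^{2} - 44 V\right) = -287 - V^{2} + 45 V$)
$\frac{244005 + s{\left(-402 \right)}}{368767 + t} = \frac{244005 - 179981}{368767 - 40667} = \frac{244005 - 179981}{328100} = \left(244005 - 179981\right) \frac{1}{328100} = 64024 \cdot \frac{1}{328100} = \frac{16006}{82025}$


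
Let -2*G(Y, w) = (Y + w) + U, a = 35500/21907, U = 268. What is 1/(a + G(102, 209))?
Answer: -43814/12613153 ≈ -0.0034737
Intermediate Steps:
a = 35500/21907 (a = 35500*(1/21907) = 35500/21907 ≈ 1.6205)
G(Y, w) = -134 - Y/2 - w/2 (G(Y, w) = -((Y + w) + 268)/2 = -(268 + Y + w)/2 = -134 - Y/2 - w/2)
1/(a + G(102, 209)) = 1/(35500/21907 + (-134 - 1/2*102 - 1/2*209)) = 1/(35500/21907 + (-134 - 51 - 209/2)) = 1/(35500/21907 - 579/2) = 1/(-12613153/43814) = -43814/12613153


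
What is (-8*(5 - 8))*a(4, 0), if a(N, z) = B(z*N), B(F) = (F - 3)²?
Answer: 216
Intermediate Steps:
B(F) = (-3 + F)²
a(N, z) = (-3 + N*z)² (a(N, z) = (-3 + z*N)² = (-3 + N*z)²)
(-8*(5 - 8))*a(4, 0) = (-8*(5 - 8))*(-3 + 4*0)² = (-8*(-3))*(-3 + 0)² = 24*(-3)² = 24*9 = 216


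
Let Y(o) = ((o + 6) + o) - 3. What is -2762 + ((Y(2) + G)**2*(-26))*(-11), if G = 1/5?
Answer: 301606/25 ≈ 12064.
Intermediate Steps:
G = 1/5 ≈ 0.20000
Y(o) = 3 + 2*o (Y(o) = ((6 + o) + o) - 3 = (6 + 2*o) - 3 = 3 + 2*o)
-2762 + ((Y(2) + G)**2*(-26))*(-11) = -2762 + (((3 + 2*2) + 1/5)**2*(-26))*(-11) = -2762 + (((3 + 4) + 1/5)**2*(-26))*(-11) = -2762 + ((7 + 1/5)**2*(-26))*(-11) = -2762 + ((36/5)**2*(-26))*(-11) = -2762 + ((1296/25)*(-26))*(-11) = -2762 - 33696/25*(-11) = -2762 + 370656/25 = 301606/25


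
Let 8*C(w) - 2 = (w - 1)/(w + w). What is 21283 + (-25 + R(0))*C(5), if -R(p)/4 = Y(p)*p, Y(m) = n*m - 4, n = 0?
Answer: 42551/2 ≈ 21276.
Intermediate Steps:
Y(m) = -4 (Y(m) = 0*m - 4 = 0 - 4 = -4)
R(p) = 16*p (R(p) = -(-16)*p = 16*p)
C(w) = 1/4 + (-1 + w)/(16*w) (C(w) = 1/4 + ((w - 1)/(w + w))/8 = 1/4 + ((-1 + w)/((2*w)))/8 = 1/4 + ((-1 + w)*(1/(2*w)))/8 = 1/4 + ((-1 + w)/(2*w))/8 = 1/4 + (-1 + w)/(16*w))
21283 + (-25 + R(0))*C(5) = 21283 + (-25 + 16*0)*((1/16)*(-1 + 5*5)/5) = 21283 + (-25 + 0)*((1/16)*(1/5)*(-1 + 25)) = 21283 - 25*24/(16*5) = 21283 - 25*3/10 = 21283 - 15/2 = 42551/2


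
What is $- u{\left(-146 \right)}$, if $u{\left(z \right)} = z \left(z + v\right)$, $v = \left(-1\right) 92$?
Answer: $-34748$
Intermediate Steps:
$v = -92$
$u{\left(z \right)} = z \left(-92 + z\right)$ ($u{\left(z \right)} = z \left(z - 92\right) = z \left(-92 + z\right)$)
$- u{\left(-146 \right)} = - \left(-146\right) \left(-92 - 146\right) = - \left(-146\right) \left(-238\right) = \left(-1\right) 34748 = -34748$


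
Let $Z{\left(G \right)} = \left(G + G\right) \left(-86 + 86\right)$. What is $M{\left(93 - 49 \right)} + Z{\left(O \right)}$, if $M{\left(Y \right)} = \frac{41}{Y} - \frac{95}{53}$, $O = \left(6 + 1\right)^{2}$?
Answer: $- \frac{2007}{2332} \approx -0.86063$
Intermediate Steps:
$O = 49$ ($O = 7^{2} = 49$)
$M{\left(Y \right)} = - \frac{95}{53} + \frac{41}{Y}$ ($M{\left(Y \right)} = \frac{41}{Y} - \frac{95}{53} = - \frac{95}{53} + \frac{41}{Y}$)
$Z{\left(G \right)} = 0$ ($Z{\left(G \right)} = 2 G 0 = 0$)
$M{\left(93 - 49 \right)} + Z{\left(O \right)} = \left(- \frac{95}{53} + \frac{41}{93 - 49}\right) + 0 = \left(- \frac{95}{53} + \frac{41}{44}\right) + 0 = - \frac{2007}{2332} + 0 = - \frac{2007}{2332}$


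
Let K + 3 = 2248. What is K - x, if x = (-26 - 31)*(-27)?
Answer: 706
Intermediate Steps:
K = 2245 (K = -3 + 2248 = 2245)
x = 1539 (x = -57*(-27) = 1539)
K - x = 2245 - 1*1539 = 2245 - 1539 = 706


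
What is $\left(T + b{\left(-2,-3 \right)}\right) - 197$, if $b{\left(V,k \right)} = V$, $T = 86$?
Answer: $-113$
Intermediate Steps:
$\left(T + b{\left(-2,-3 \right)}\right) - 197 = \left(86 - 2\right) - 197 = 84 - 197 = -113$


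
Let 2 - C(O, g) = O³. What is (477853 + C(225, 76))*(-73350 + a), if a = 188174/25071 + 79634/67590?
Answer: 5023125635442614326/6276107 ≈ 8.0036e+11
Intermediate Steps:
a = 2452530779/282424815 (a = 188174*(1/25071) + 79634*(1/67590) = 188174/25071 + 39817/33795 = 2452530779/282424815 ≈ 8.6838)
C(O, g) = 2 - O³
(477853 + C(225, 76))*(-73350 + a) = (477853 + (2 - 1*225³))*(-73350 + 2452530779/282424815) = (477853 + (2 - 1*11390625))*(-20713407649471/282424815) = (477853 + (2 - 11390625))*(-20713407649471/282424815) = (477853 - 11390623)*(-20713407649471/282424815) = -10912770*(-20713407649471/282424815) = 5023125635442614326/6276107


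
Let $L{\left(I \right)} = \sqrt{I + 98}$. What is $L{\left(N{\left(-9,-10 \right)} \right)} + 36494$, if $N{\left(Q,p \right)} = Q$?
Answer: $36494 + \sqrt{89} \approx 36503.0$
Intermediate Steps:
$L{\left(I \right)} = \sqrt{98 + I}$
$L{\left(N{\left(-9,-10 \right)} \right)} + 36494 = \sqrt{98 - 9} + 36494 = \sqrt{89} + 36494 = 36494 + \sqrt{89}$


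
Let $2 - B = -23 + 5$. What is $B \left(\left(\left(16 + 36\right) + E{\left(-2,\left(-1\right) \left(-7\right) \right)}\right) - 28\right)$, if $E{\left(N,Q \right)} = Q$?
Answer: $620$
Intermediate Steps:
$B = 20$ ($B = 2 - \left(-23 + 5\right) = 2 - -18 = 2 + 18 = 20$)
$B \left(\left(\left(16 + 36\right) + E{\left(-2,\left(-1\right) \left(-7\right) \right)}\right) - 28\right) = 20 \left(\left(\left(16 + 36\right) - -7\right) - 28\right) = 20 \left(\left(52 + 7\right) - 28\right) = 20 \left(59 - 28\right) = 20 \cdot 31 = 620$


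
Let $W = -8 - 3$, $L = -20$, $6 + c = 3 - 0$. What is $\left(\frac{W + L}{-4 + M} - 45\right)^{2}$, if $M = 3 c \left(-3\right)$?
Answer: $\frac{1136356}{529} \approx 2148.1$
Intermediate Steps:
$c = -3$ ($c = -6 + \left(3 - 0\right) = -6 + \left(3 + 0\right) = -6 + 3 = -3$)
$W = -11$ ($W = -8 - 3 = -11$)
$M = 27$ ($M = 3 \left(-3\right) \left(-3\right) = \left(-9\right) \left(-3\right) = 27$)
$\left(\frac{W + L}{-4 + M} - 45\right)^{2} = \left(\frac{-11 - 20}{-4 + 27} - 45\right)^{2} = \left(- \frac{31}{23} - 45\right)^{2} = \left(- \frac{1066}{23}\right)^{2} = \frac{1136356}{529}$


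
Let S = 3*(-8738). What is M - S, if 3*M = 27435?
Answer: 35359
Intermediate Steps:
S = -26214
M = 9145 (M = (1/3)*27435 = 9145)
M - S = 9145 - 1*(-26214) = 9145 + 26214 = 35359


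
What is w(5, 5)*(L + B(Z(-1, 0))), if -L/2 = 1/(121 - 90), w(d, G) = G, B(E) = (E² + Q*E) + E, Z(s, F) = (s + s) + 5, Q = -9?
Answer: -2335/31 ≈ -75.323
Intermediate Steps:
Z(s, F) = 5 + 2*s (Z(s, F) = 2*s + 5 = 5 + 2*s)
B(E) = E² - 8*E (B(E) = (E² - 9*E) + E = E² - 8*E)
L = -2/31 (L = -2/(121 - 90) = -2/31 ≈ -0.064516)
w(5, 5)*(L + B(Z(-1, 0))) = 5*(-2/31 + (5 + 2*(-1))*(-8 + (5 + 2*(-1)))) = 5*(-2/31 + (5 - 2)*(-8 + (5 - 2))) = 5*(-2/31 + 3*(-8 + 3)) = 5*(-2/31 + 3*(-5)) = 5*(-2/31 - 15) = 5*(-467/31) = -2335/31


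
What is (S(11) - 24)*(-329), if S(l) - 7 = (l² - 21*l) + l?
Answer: 38164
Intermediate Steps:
S(l) = 7 + l² - 20*l (S(l) = 7 + ((l² - 21*l) + l) = 7 + (l² - 20*l) = 7 + l² - 20*l)
(S(11) - 24)*(-329) = ((7 + 11² - 20*11) - 24)*(-329) = ((7 + 121 - 220) - 24)*(-329) = (-92 - 24)*(-329) = -116*(-329) = 38164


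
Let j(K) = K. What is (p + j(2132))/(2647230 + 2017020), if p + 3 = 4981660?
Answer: 1661263/1554750 ≈ 1.0685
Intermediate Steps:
p = 4981657 (p = -3 + 4981660 = 4981657)
(p + j(2132))/(2647230 + 2017020) = (4981657 + 2132)/(2647230 + 2017020) = 4983789/4664250 = 4983789*(1/4664250) = 1661263/1554750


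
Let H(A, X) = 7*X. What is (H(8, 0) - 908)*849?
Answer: -770892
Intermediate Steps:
(H(8, 0) - 908)*849 = (7*0 - 908)*849 = (0 - 908)*849 = -908*849 = -770892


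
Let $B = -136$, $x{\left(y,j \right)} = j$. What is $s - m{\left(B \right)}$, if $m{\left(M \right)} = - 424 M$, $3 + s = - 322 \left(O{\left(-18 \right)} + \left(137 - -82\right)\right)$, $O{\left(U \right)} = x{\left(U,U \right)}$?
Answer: $-122389$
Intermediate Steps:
$O{\left(U \right)} = U$
$s = -64725$ ($s = -3 - 322 \left(-18 + \left(137 - -82\right)\right) = -3 - 322 \left(-18 + \left(137 + 82\right)\right) = -3 - 322 \left(-18 + 219\right) = -3 - 64722 = -64725$)
$s - m{\left(B \right)} = -64725 - \left(-424\right) \left(-136\right) = -64725 - 57664 = -122389$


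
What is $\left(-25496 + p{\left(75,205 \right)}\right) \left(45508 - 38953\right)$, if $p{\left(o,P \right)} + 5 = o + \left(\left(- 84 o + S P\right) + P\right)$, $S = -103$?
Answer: $-345028980$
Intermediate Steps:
$p{\left(o,P \right)} = -5 - 102 P - 83 o$ ($p{\left(o,P \right)} = -5 + \left(o - \left(84 o + 102 P\right)\right) = -5 - \left(83 o + 102 P\right) = -5 - 102 P - 83 o$)
$\left(-25496 + p{\left(75,205 \right)}\right) \left(45508 - 38953\right) = \left(-25496 - 27140\right) \left(45508 - 38953\right) = \left(-25496 - 27140\right) 6555 = \left(-52636\right) 6555 = -345028980$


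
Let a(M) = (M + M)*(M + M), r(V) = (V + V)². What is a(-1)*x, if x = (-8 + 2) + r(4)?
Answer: 232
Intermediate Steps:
r(V) = 4*V² (r(V) = (2*V)² = 4*V²)
a(M) = 4*M² (a(M) = (2*M)*(2*M) = 4*M²)
x = 58 (x = (-8 + 2) + 4*4² = -6 + 4*16 = -6 + 64 = 58)
a(-1)*x = (4*(-1)²)*58 = (4*1)*58 = 4*58 = 232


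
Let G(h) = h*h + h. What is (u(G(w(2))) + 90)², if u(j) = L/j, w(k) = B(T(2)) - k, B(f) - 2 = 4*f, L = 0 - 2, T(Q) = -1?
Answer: 290521/36 ≈ 8070.0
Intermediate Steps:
L = -2
B(f) = 2 + 4*f
w(k) = -2 - k (w(k) = (2 + 4*(-1)) - k = (2 - 4) - k = -2 - k)
G(h) = h + h² (G(h) = h² + h = h + h²)
u(j) = -2/j
(u(G(w(2))) + 90)² = (-2*1/((1 + (-2 - 1*2))*(-2 - 1*2)) + 90)² = (-2*1/((1 + (-2 - 2))*(-2 - 2)) + 90)² = (-2*(-1/(4*(1 - 4))) + 90)² = (-2/((-4*(-3))) + 90)² = (-2/12 + 90)² = (-2*1/12 + 90)² = (-⅙ + 90)² = (539/6)² = 290521/36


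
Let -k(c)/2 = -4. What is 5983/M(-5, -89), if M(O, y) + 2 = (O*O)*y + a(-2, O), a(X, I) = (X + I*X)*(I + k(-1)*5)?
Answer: -5983/1947 ≈ -3.0729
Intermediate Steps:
k(c) = 8 (k(c) = -2*(-4) = 8)
a(X, I) = (40 + I)*(X + I*X) (a(X, I) = (X + I*X)*(I + 8*5) = (X + I*X)*(I + 40) = (X + I*X)*(40 + I) = (40 + I)*(X + I*X))
M(O, y) = -82 - 82*O - 2*O² + y*O² (M(O, y) = -2 + ((O*O)*y - 2*(40 + O² + 41*O)) = -2 + (O²*y + (-80 - 82*O - 2*O²)) = -2 + (y*O² + (-80 - 82*O - 2*O²)) = -2 + (-80 - 82*O - 2*O² + y*O²) = -82 - 82*O - 2*O² + y*O²)
5983/M(-5, -89) = 5983/(-82 - 82*(-5) - 2*(-5)² - 89*(-5)²) = 5983/(-82 + 410 - 2*25 - 89*25) = 5983/(-82 + 410 - 50 - 2225) = 5983/(-1947) = 5983*(-1/1947) = -5983/1947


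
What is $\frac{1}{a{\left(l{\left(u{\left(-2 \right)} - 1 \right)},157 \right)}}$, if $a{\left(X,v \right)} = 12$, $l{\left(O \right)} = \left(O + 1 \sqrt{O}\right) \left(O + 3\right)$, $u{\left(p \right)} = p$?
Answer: $\frac{1}{12} \approx 0.083333$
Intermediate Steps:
$l{\left(O \right)} = \left(3 + O\right) \left(O + \sqrt{O}\right)$ ($l{\left(O \right)} = \left(O + \sqrt{O}\right) \left(3 + O\right) = \left(3 + O\right) \left(O + \sqrt{O}\right)$)
$\frac{1}{a{\left(l{\left(u{\left(-2 \right)} - 1 \right)},157 \right)}} = \frac{1}{12}$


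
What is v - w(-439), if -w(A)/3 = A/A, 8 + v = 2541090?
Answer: 2541085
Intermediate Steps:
v = 2541082 (v = -8 + 2541090 = 2541082)
w(A) = -3 (w(A) = -3*A/A = -3*1 = -3)
v - w(-439) = 2541082 - 1*(-3) = 2541082 + 3 = 2541085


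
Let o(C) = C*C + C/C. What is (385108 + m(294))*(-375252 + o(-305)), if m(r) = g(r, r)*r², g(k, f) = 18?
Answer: -547788248056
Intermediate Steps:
m(r) = 18*r²
o(C) = 1 + C² (o(C) = C² + 1 = 1 + C²)
(385108 + m(294))*(-375252 + o(-305)) = (385108 + 18*294²)*(-375252 + (1 + (-305)²)) = (385108 + 18*86436)*(-375252 + (1 + 93025)) = (385108 + 1555848)*(-375252 + 93026) = 1940956*(-282226) = -547788248056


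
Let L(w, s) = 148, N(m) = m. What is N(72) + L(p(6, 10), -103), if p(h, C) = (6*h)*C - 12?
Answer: 220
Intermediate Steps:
p(h, C) = -12 + 6*C*h (p(h, C) = 6*C*h - 12 = -12 + 6*C*h)
N(72) + L(p(6, 10), -103) = 72 + 148 = 220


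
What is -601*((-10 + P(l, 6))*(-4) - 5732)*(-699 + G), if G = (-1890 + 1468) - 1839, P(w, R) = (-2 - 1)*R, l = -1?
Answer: -9997755200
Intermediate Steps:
P(w, R) = -3*R
G = -2261 (G = -422 - 1839 = -2261)
-601*((-10 + P(l, 6))*(-4) - 5732)*(-699 + G) = -601*((-10 - 3*6)*(-4) - 5732)*(-699 - 2261) = -601*((-10 - 18)*(-4) - 5732)*(-2960) = -601*(-28*(-4) - 5732)*(-2960) = -601*(112 - 5732)*(-2960) = -(-3377620)*(-2960) = -601*16635200 = -9997755200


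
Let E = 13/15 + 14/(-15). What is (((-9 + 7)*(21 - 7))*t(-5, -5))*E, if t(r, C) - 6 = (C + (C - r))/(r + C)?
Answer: 182/15 ≈ 12.133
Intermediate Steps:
t(r, C) = 6 + (-r + 2*C)/(C + r) (t(r, C) = 6 + (C + (C - r))/(r + C) = 6 + (-r + 2*C)/(C + r))
E = -1/15 (E = 13*(1/15) + 14*(-1/15) = 13/15 - 14/15 = -1/15 ≈ -0.066667)
(((-9 + 7)*(21 - 7))*t(-5, -5))*E = (((-9 + 7)*(21 - 7))*((5*(-5) + 8*(-5))/(-5 - 5)))*(-1/15) = ((-2*14)*((-25 - 40)/(-10)))*(-1/15) = -(-14)*(-65)/5*(-1/15) = -28*13/2*(-1/15) = -182*(-1/15) = 182/15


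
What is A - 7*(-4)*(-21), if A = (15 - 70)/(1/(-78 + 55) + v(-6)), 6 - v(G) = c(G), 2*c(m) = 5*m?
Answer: -284681/482 ≈ -590.62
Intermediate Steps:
c(m) = 5*m/2 (c(m) = (5*m)/2 = 5*m/2)
v(G) = 6 - 5*G/2
A = -1265/482 (A = (15 - 70)/(1/(-78 + 55) + (6 - 5/2*(-6))) = -55/(1/(-23) + (6 + 15)) = -55/(-1/23 + 21) = -55/482/23 = -55*23/482 = -1265/482 ≈ -2.6245)
A - 7*(-4)*(-21) = -1265/482 - 7*(-4)*(-21) = -1265/482 + 28*(-21) = -1265/482 - 588 = -284681/482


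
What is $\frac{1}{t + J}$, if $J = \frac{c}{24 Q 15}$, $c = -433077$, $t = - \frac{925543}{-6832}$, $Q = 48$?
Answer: $\frac{2459520}{271554187} \approx 0.0090572$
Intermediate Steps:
$t = \frac{925543}{6832}$ ($t = \left(-925543\right) \left(- \frac{1}{6832}\right) = \frac{925543}{6832} \approx 135.47$)
$J = - \frac{144359}{5760}$ ($J = - \frac{433077}{24 \cdot 48 \cdot 15} = - \frac{433077}{1152 \cdot 15} = - \frac{433077}{17280} = \left(-433077\right) \frac{1}{17280} = - \frac{144359}{5760} \approx -25.062$)
$\frac{1}{t + J} = \frac{1}{\frac{925543}{6832} - \frac{144359}{5760}} = \frac{1}{\frac{271554187}{2459520}} = \frac{2459520}{271554187}$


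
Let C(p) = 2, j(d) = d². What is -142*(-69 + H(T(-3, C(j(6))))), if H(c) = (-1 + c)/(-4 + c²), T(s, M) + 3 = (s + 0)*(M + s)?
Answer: 19525/2 ≈ 9762.5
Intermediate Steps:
T(s, M) = -3 + s*(M + s) (T(s, M) = -3 + (s + 0)*(M + s) = -3 + s*(M + s))
H(c) = (-1 + c)/(-4 + c²)
-142*(-69 + H(T(-3, C(j(6))))) = -142*(-69 + (-1 + (-3 + (-3)² + 2*(-3)))/(-4 + (-3 + (-3)² + 2*(-3))²)) = -142*(-69 + (-1 + (-3 + 9 - 6))/(-4 + (-3 + 9 - 6)²)) = -142*(-69 + (-1 + 0)/(-4 + 0²)) = -142*(-69 - 1/(-4 + 0)) = -142*(-69 - 1/(-4)) = -142*(-69 - ¼*(-1)) = -142*(-69 + ¼) = -142*(-275/4) = 19525/2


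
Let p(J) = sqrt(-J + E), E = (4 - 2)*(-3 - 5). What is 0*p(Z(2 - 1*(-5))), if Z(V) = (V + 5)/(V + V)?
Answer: 0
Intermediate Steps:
Z(V) = (5 + V)/(2*V) (Z(V) = (5 + V)/((2*V)) = (5 + V)*(1/(2*V)) = (5 + V)/(2*V))
E = -16 (E = 2*(-8) = -16)
p(J) = sqrt(-16 - J) (p(J) = sqrt(-J - 16) = sqrt(-16 - J))
0*p(Z(2 - 1*(-5))) = 0*sqrt(-16 - (5 + (2 - 1*(-5)))/(2*(2 - 1*(-5)))) = 0*sqrt(-16 - (5 + (2 + 5))/(2*(2 + 5))) = 0*sqrt(-16 - (5 + 7)/(2*7)) = 0*sqrt(-16 - 12/(2*7)) = 0*sqrt(-16 - 1*6/7) = 0*sqrt(-16 - 6/7) = 0*sqrt(-118/7) = 0*(I*sqrt(826)/7) = 0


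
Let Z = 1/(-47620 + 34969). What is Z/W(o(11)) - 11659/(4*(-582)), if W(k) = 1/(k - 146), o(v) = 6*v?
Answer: 16409361/3272392 ≈ 5.0145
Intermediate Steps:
Z = -1/12651 (Z = 1/(-12651) = -1/12651 ≈ -7.9045e-5)
W(k) = 1/(-146 + k)
Z/W(o(11)) - 11659/(4*(-582)) = -1/(12651*(1/(-146 + 6*11))) - 11659/(4*(-582)) = -1/(12651*(1/(-146 + 66))) - 11659/(-2328) = -1/(12651*(1/(-80))) - 11659*(-1/2328) = -1/(12651*(-1/80)) + 11659/2328 = -1/12651*(-80) + 11659/2328 = 80/12651 + 11659/2328 = 16409361/3272392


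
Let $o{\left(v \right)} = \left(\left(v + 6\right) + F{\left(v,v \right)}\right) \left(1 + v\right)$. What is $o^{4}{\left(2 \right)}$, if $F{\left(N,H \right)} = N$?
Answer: $810000$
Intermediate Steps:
$o{\left(v \right)} = \left(1 + v\right) \left(6 + 2 v\right)$ ($o{\left(v \right)} = \left(\left(v + 6\right) + v\right) \left(1 + v\right) = \left(\left(6 + v\right) + v\right) \left(1 + v\right) = \left(6 + 2 v\right) \left(1 + v\right) = \left(1 + v\right) \left(6 + 2 v\right)$)
$o^{4}{\left(2 \right)} = \left(6 + 2 \cdot 2^{2} + 8 \cdot 2\right)^{4} = \left(6 + 2 \cdot 4 + 16\right)^{4} = \left(6 + 8 + 16\right)^{4} = 30^{4} = 810000$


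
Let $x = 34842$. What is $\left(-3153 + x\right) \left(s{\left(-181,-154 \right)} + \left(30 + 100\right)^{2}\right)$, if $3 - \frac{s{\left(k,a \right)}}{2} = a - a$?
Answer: $535734234$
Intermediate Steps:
$s{\left(k,a \right)} = 6$ ($s{\left(k,a \right)} = 6 - 2 \left(a - a\right) = 6 - 0 = 6 + 0 = 6$)
$\left(-3153 + x\right) \left(s{\left(-181,-154 \right)} + \left(30 + 100\right)^{2}\right) = \left(-3153 + 34842\right) \left(6 + \left(30 + 100\right)^{2}\right) = 31689 \left(6 + 130^{2}\right) = 31689 \left(6 + 16900\right) = 31689 \cdot 16906 = 535734234$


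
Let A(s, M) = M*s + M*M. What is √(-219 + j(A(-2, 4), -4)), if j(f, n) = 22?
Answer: I*√197 ≈ 14.036*I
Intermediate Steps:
A(s, M) = M² + M*s (A(s, M) = M*s + M² = M² + M*s)
√(-219 + j(A(-2, 4), -4)) = √(-219 + 22) = √(-197) = I*√197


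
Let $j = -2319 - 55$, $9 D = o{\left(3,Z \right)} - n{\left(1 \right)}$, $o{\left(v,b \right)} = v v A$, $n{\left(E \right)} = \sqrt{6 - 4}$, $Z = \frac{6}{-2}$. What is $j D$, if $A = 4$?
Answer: $-9496 + \frac{2374 \sqrt{2}}{9} \approx -9123.0$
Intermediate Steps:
$Z = -3$ ($Z = 6 \left(- \frac{1}{2}\right) = -3$)
$n{\left(E \right)} = \sqrt{2}$
$o{\left(v,b \right)} = 4 v^{2}$ ($o{\left(v,b \right)} = v v 4 = v^{2} \cdot 4 = 4 v^{2}$)
$D = 4 - \frac{\sqrt{2}}{9}$ ($D = \frac{4 \cdot 3^{2} - \sqrt{2}}{9} = \frac{4 \cdot 9 - \sqrt{2}}{9} = \frac{36 - \sqrt{2}}{9} = 4 - \frac{\sqrt{2}}{9} \approx 3.8429$)
$j = -2374$
$j D = - 2374 \left(4 - \frac{\sqrt{2}}{9}\right) = -9496 + \frac{2374 \sqrt{2}}{9}$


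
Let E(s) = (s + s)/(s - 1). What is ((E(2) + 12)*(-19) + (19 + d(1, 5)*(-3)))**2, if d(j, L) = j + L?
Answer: 91809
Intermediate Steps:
E(s) = 2*s/(-1 + s) (E(s) = (2*s)/(-1 + s) = 2*s/(-1 + s))
d(j, L) = L + j
((E(2) + 12)*(-19) + (19 + d(1, 5)*(-3)))**2 = ((2*2/(-1 + 2) + 12)*(-19) + (19 + (5 + 1)*(-3)))**2 = ((2*2/1 + 12)*(-19) + (19 + 6*(-3)))**2 = ((2*2*1 + 12)*(-19) + (19 - 18))**2 = ((4 + 12)*(-19) + 1)**2 = (16*(-19) + 1)**2 = (-304 + 1)**2 = (-303)**2 = 91809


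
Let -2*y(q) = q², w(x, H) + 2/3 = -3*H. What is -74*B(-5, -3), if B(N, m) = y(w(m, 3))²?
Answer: -26169397/162 ≈ -1.6154e+5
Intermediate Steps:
w(x, H) = -⅔ - 3*H
y(q) = -q²/2
B(N, m) = 707281/324 (B(N, m) = (-(-⅔ - 3*3)²/2)² = (-(-⅔ - 9)²/2)² = (-(-29/3)²/2)² = (-½*841/9)² = (-841/18)² = 707281/324)
-74*B(-5, -3) = -74*707281/324 = -26169397/162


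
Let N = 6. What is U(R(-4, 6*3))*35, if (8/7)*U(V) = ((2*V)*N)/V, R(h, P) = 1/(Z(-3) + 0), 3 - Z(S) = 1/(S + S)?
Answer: 735/2 ≈ 367.50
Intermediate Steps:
Z(S) = 3 - 1/(2*S) (Z(S) = 3 - 1/(S + S) = 3 - 1/(2*S))
R(h, P) = 6/19 (R(h, P) = 1/((3 - ½/(-3)) + 0) = 1/((3 - ½*(-⅓)) + 0) = 1/((3 + ⅙) + 0) = 1/(19/6 + 0) = 1/(19/6) = 6/19)
U(V) = 21/2 (U(V) = 7*(((2*V)*6)/V)/8 = 7*((12*V)/V)/8 = (7/8)*12 = 21/2)
U(R(-4, 6*3))*35 = (21/2)*35 = 735/2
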